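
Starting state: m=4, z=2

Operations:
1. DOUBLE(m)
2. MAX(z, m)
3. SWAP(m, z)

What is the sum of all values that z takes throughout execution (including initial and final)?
20

Values of z at each step:
Initial: z = 2
After step 1: z = 2
After step 2: z = 8
After step 3: z = 8
Sum = 2 + 2 + 8 + 8 = 20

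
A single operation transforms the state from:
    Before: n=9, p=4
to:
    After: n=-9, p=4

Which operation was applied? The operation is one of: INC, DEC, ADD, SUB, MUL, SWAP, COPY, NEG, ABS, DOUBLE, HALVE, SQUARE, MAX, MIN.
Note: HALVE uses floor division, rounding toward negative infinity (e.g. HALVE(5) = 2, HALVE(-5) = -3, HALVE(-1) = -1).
NEG(n)

Analyzing the change:
Before: n=9, p=4
After: n=-9, p=4
Variable n changed from 9 to -9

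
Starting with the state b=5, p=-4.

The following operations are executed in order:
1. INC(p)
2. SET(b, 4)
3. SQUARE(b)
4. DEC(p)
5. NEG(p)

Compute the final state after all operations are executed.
{b: 16, p: 4}

Step-by-step execution:
Initial: b=5, p=-4
After step 1 (INC(p)): b=5, p=-3
After step 2 (SET(b, 4)): b=4, p=-3
After step 3 (SQUARE(b)): b=16, p=-3
After step 4 (DEC(p)): b=16, p=-4
After step 5 (NEG(p)): b=16, p=4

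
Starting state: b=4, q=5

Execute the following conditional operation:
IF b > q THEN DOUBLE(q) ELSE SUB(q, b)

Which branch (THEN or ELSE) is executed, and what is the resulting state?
Branch: ELSE, Final state: b=4, q=1

Evaluating condition: b > q
b = 4, q = 5
Condition is False, so ELSE branch executes
After SUB(q, b): b=4, q=1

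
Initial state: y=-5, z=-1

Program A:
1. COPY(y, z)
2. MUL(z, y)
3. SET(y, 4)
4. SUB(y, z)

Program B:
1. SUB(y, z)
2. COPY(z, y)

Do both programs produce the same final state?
No

Program A final state: y=3, z=1
Program B final state: y=-4, z=-4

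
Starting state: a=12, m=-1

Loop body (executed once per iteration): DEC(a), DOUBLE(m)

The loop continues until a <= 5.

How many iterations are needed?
7

Tracing iterations:
Initial: a=12, m=-1
After iteration 1: a=11, m=-2
After iteration 2: a=10, m=-4
After iteration 3: a=9, m=-8
After iteration 4: a=8, m=-16
After iteration 5: a=7, m=-32
After iteration 6: a=6, m=-64
After iteration 7: a=5, m=-128
a <= 5 now holds, so the loop exits after 7 iterations.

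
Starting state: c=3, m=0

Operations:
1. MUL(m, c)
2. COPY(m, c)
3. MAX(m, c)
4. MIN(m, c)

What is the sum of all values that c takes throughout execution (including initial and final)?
15

Values of c at each step:
Initial: c = 3
After step 1: c = 3
After step 2: c = 3
After step 3: c = 3
After step 4: c = 3
Sum = 3 + 3 + 3 + 3 + 3 = 15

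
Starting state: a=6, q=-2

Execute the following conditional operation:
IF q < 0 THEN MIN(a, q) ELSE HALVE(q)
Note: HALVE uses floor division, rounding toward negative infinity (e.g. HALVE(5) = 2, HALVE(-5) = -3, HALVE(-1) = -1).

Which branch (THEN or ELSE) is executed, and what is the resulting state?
Branch: THEN, Final state: a=-2, q=-2

Evaluating condition: q < 0
q = -2
Condition is True, so THEN branch executes
After MIN(a, q): a=-2, q=-2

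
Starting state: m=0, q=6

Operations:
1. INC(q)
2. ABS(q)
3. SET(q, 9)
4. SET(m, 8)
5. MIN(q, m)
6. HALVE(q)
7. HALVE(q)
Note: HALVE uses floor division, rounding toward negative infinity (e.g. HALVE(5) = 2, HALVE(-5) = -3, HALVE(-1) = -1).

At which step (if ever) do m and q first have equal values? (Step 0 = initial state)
Step 5

m and q first become equal after step 5.

Comparing values at each step:
Initial: m=0, q=6
After step 1: m=0, q=7
After step 2: m=0, q=7
After step 3: m=0, q=9
After step 4: m=8, q=9
After step 5: m=8, q=8 ← equal!
After step 6: m=8, q=4
After step 7: m=8, q=2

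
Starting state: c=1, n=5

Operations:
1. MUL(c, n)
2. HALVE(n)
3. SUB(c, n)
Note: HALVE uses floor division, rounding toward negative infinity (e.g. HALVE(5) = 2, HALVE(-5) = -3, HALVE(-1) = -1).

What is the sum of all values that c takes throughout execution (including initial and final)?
14

Values of c at each step:
Initial: c = 1
After step 1: c = 5
After step 2: c = 5
After step 3: c = 3
Sum = 1 + 5 + 5 + 3 = 14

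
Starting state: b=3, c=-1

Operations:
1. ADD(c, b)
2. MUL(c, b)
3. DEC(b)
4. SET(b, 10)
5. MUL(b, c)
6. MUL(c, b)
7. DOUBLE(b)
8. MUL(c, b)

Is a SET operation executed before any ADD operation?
No

First SET: step 4
First ADD: step 1
Since 4 > 1, ADD comes first.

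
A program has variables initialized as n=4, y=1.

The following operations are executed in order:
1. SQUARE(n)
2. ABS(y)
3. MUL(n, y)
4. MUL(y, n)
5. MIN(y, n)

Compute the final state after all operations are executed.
{n: 16, y: 16}

Step-by-step execution:
Initial: n=4, y=1
After step 1 (SQUARE(n)): n=16, y=1
After step 2 (ABS(y)): n=16, y=1
After step 3 (MUL(n, y)): n=16, y=1
After step 4 (MUL(y, n)): n=16, y=16
After step 5 (MIN(y, n)): n=16, y=16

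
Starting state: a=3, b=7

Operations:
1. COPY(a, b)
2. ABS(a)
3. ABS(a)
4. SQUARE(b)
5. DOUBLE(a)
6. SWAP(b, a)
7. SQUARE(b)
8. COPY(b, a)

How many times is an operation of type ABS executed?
2

Counting ABS operations:
Step 2: ABS(a) ← ABS
Step 3: ABS(a) ← ABS
Total: 2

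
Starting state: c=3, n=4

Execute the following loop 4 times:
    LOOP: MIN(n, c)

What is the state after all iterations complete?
c=3, n=3

Iteration trace:
Start: c=3, n=4
After iteration 1: c=3, n=3
After iteration 2: c=3, n=3
After iteration 3: c=3, n=3
After iteration 4: c=3, n=3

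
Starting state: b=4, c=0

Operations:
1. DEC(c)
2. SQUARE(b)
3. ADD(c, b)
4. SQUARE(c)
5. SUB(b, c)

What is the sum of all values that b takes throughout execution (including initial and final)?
-153

Values of b at each step:
Initial: b = 4
After step 1: b = 4
After step 2: b = 16
After step 3: b = 16
After step 4: b = 16
After step 5: b = -209
Sum = 4 + 4 + 16 + 16 + 16 + -209 = -153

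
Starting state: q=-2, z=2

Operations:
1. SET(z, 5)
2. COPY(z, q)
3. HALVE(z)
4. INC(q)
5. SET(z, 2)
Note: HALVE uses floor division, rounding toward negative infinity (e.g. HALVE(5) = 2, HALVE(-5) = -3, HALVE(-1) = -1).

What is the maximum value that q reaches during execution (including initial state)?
-1

Values of q at each step:
Initial: q = -2
After step 1: q = -2
After step 2: q = -2
After step 3: q = -2
After step 4: q = -1 ← maximum
After step 5: q = -1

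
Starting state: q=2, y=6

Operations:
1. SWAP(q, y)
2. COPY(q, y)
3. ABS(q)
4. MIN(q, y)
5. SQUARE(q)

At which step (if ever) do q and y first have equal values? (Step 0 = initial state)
Step 2

q and y first become equal after step 2.

Comparing values at each step:
Initial: q=2, y=6
After step 1: q=6, y=2
After step 2: q=2, y=2 ← equal!
After step 3: q=2, y=2 ← equal!
After step 4: q=2, y=2 ← equal!
After step 5: q=4, y=2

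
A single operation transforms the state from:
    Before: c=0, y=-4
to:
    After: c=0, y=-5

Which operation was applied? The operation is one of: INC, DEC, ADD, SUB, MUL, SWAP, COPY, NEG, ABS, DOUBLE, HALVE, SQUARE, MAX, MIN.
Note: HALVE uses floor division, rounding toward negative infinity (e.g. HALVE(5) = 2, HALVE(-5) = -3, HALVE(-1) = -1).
DEC(y)

Analyzing the change:
Before: c=0, y=-4
After: c=0, y=-5
Variable y changed from -4 to -5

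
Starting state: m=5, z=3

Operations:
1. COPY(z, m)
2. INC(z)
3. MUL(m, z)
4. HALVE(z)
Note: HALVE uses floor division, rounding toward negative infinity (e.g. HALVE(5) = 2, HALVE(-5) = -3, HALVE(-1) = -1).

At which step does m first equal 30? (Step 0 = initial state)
Step 3

Tracing m:
Initial: m = 5
After step 1: m = 5
After step 2: m = 5
After step 3: m = 30 ← first occurrence
After step 4: m = 30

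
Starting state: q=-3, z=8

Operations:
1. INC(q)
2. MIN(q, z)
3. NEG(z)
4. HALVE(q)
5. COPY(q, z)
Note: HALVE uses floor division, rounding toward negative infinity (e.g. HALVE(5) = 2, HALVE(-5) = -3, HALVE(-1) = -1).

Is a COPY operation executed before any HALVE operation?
No

First COPY: step 5
First HALVE: step 4
Since 5 > 4, HALVE comes first.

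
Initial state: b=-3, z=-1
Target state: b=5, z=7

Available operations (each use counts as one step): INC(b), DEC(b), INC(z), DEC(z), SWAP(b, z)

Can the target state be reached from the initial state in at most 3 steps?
No

The target state cannot be reached within 3 steps.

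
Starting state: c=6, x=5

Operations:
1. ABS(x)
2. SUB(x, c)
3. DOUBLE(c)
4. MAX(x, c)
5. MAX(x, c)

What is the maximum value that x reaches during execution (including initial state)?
12

Values of x at each step:
Initial: x = 5
After step 1: x = 5
After step 2: x = -1
After step 3: x = -1
After step 4: x = 12 ← maximum
After step 5: x = 12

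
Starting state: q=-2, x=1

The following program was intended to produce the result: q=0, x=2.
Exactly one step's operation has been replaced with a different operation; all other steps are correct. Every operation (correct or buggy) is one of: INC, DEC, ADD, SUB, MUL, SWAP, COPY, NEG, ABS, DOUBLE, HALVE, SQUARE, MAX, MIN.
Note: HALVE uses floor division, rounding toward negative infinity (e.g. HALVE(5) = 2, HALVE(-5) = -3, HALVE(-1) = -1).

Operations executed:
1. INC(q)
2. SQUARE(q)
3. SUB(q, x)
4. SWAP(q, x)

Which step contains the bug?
Step 4

Trace with buggy code:
Initial: q=-2, x=1
After step 1: q=-1, x=1
After step 2: q=1, x=1
After step 3: q=0, x=1
After step 4: q=1, x=0
Actual final q=1, x=0 ≠ expected q=0, x=2.
Step 4 is the only position where a single-operation replacement can produce the expected result.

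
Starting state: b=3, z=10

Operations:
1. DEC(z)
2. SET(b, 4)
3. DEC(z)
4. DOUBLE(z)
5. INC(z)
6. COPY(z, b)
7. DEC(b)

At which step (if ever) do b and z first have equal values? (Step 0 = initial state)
Step 6

b and z first become equal after step 6.

Comparing values at each step:
Initial: b=3, z=10
After step 1: b=3, z=9
After step 2: b=4, z=9
After step 3: b=4, z=8
After step 4: b=4, z=16
After step 5: b=4, z=17
After step 6: b=4, z=4 ← equal!
After step 7: b=3, z=4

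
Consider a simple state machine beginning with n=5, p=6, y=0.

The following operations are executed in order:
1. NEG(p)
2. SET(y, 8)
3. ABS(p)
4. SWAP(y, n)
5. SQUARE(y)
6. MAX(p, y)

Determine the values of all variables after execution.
{n: 8, p: 25, y: 25}

Step-by-step execution:
Initial: n=5, p=6, y=0
After step 1 (NEG(p)): n=5, p=-6, y=0
After step 2 (SET(y, 8)): n=5, p=-6, y=8
After step 3 (ABS(p)): n=5, p=6, y=8
After step 4 (SWAP(y, n)): n=8, p=6, y=5
After step 5 (SQUARE(y)): n=8, p=6, y=25
After step 6 (MAX(p, y)): n=8, p=25, y=25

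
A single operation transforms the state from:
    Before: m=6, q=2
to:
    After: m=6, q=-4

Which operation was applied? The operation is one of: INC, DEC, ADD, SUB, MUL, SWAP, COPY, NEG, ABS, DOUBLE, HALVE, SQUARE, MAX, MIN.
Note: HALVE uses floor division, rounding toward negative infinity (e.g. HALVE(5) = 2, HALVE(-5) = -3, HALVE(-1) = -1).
SUB(q, m)

Analyzing the change:
Before: m=6, q=2
After: m=6, q=-4
Variable q changed from 2 to -4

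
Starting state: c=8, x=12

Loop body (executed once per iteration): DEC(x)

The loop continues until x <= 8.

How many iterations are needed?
4

Tracing iterations:
Initial: c=8, x=12
After iteration 1: c=8, x=11
After iteration 2: c=8, x=10
After iteration 3: c=8, x=9
After iteration 4: c=8, x=8
x <= 8 now holds, so the loop exits after 4 iterations.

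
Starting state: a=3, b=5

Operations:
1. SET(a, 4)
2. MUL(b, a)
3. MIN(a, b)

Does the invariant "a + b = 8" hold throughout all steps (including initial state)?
No, violated after step 1

The invariant is violated after step 1.

State at each step:
Initial: a=3, b=5
After step 1: a=4, b=5
After step 2: a=4, b=20
After step 3: a=4, b=20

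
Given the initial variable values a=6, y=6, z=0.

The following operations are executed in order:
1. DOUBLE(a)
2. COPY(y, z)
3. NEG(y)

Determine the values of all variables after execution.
{a: 12, y: 0, z: 0}

Step-by-step execution:
Initial: a=6, y=6, z=0
After step 1 (DOUBLE(a)): a=12, y=6, z=0
After step 2 (COPY(y, z)): a=12, y=0, z=0
After step 3 (NEG(y)): a=12, y=0, z=0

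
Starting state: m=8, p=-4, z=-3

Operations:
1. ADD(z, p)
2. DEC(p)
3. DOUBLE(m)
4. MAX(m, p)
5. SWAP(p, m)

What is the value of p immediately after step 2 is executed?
p = -5

Tracing p through execution:
Initial: p = -4
After step 1 (ADD(z, p)): p = -4
After step 2 (DEC(p)): p = -5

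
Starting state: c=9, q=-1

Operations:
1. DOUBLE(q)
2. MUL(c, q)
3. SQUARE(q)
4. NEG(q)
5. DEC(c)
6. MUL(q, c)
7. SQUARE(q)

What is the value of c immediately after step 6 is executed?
c = -19

Tracing c through execution:
Initial: c = 9
After step 1 (DOUBLE(q)): c = 9
After step 2 (MUL(c, q)): c = -18
After step 3 (SQUARE(q)): c = -18
After step 4 (NEG(q)): c = -18
After step 5 (DEC(c)): c = -19
After step 6 (MUL(q, c)): c = -19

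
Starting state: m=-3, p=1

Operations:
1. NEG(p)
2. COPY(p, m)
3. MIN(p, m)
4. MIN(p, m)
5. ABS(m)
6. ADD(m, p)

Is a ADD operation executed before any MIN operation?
No

First ADD: step 6
First MIN: step 3
Since 6 > 3, MIN comes first.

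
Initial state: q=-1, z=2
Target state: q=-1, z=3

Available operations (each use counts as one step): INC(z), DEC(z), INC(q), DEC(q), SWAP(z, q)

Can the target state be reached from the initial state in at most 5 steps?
Yes

Path (1 step): INC(z)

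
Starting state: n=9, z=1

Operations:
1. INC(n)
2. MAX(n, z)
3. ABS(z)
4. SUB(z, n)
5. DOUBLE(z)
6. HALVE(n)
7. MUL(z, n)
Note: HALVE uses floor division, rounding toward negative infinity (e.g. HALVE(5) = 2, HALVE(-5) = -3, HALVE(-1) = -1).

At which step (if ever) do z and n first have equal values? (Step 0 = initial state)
Never

z and n never become equal during execution.

Comparing values at each step:
Initial: z=1, n=9
After step 1: z=1, n=10
After step 2: z=1, n=10
After step 3: z=1, n=10
After step 4: z=-9, n=10
After step 5: z=-18, n=10
After step 6: z=-18, n=5
After step 7: z=-90, n=5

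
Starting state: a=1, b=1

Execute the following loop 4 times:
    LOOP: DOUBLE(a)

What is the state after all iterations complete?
a=16, b=1

Iteration trace:
Start: a=1, b=1
After iteration 1: a=2, b=1
After iteration 2: a=4, b=1
After iteration 3: a=8, b=1
After iteration 4: a=16, b=1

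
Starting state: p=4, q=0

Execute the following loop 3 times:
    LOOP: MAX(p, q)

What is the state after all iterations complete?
p=4, q=0

Iteration trace:
Start: p=4, q=0
After iteration 1: p=4, q=0
After iteration 2: p=4, q=0
After iteration 3: p=4, q=0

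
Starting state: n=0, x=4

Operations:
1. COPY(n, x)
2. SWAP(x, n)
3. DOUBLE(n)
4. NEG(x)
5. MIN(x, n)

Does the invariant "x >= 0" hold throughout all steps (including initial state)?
No, violated after step 4

The invariant is violated after step 4.

State at each step:
Initial: n=0, x=4
After step 1: n=4, x=4
After step 2: n=4, x=4
After step 3: n=8, x=4
After step 4: n=8, x=-4
After step 5: n=8, x=-4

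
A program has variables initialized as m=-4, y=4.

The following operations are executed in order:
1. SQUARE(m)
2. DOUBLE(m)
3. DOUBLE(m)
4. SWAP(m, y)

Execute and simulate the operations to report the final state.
{m: 4, y: 64}

Step-by-step execution:
Initial: m=-4, y=4
After step 1 (SQUARE(m)): m=16, y=4
After step 2 (DOUBLE(m)): m=32, y=4
After step 3 (DOUBLE(m)): m=64, y=4
After step 4 (SWAP(m, y)): m=4, y=64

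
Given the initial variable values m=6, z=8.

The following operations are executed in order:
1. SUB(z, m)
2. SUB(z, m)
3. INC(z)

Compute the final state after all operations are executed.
{m: 6, z: -3}

Step-by-step execution:
Initial: m=6, z=8
After step 1 (SUB(z, m)): m=6, z=2
After step 2 (SUB(z, m)): m=6, z=-4
After step 3 (INC(z)): m=6, z=-3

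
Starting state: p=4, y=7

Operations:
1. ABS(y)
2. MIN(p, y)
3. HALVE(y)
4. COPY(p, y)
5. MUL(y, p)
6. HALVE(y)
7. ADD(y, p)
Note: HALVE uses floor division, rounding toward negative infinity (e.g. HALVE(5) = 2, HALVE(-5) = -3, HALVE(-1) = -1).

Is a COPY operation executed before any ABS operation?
No

First COPY: step 4
First ABS: step 1
Since 4 > 1, ABS comes first.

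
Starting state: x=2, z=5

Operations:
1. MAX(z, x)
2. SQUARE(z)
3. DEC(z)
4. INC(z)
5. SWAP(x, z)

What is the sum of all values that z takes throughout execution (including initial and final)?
86

Values of z at each step:
Initial: z = 5
After step 1: z = 5
After step 2: z = 25
After step 3: z = 24
After step 4: z = 25
After step 5: z = 2
Sum = 5 + 5 + 25 + 24 + 25 + 2 = 86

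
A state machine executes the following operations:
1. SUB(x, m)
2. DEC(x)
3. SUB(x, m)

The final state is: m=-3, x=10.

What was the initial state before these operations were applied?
m=-3, x=5

Working backwards:
Final state: m=-3, x=10
Before step 3 (SUB(x, m)): m=-3, x=7
Before step 2 (DEC(x)): m=-3, x=8
Before step 1 (SUB(x, m)): m=-3, x=5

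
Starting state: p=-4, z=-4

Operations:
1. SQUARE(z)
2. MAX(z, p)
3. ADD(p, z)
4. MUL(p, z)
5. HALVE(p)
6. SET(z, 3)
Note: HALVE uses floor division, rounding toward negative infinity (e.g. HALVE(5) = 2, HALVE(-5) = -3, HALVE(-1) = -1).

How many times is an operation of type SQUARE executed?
1

Counting SQUARE operations:
Step 1: SQUARE(z) ← SQUARE
Total: 1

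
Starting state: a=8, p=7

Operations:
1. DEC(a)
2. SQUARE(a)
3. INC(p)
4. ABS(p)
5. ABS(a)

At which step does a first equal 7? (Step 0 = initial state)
Step 1

Tracing a:
Initial: a = 8
After step 1: a = 7 ← first occurrence
After step 2: a = 49
After step 3: a = 49
After step 4: a = 49
After step 5: a = 49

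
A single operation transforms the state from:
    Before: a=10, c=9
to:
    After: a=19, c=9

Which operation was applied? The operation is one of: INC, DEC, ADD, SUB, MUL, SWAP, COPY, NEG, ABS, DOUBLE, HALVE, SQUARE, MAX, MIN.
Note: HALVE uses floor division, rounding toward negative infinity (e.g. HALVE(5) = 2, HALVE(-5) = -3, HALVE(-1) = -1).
ADD(a, c)

Analyzing the change:
Before: a=10, c=9
After: a=19, c=9
Variable a changed from 10 to 19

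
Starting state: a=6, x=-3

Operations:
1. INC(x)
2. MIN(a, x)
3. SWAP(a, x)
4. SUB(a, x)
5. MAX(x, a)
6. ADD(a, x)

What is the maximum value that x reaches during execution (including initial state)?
0

Values of x at each step:
Initial: x = -3
After step 1: x = -2
After step 2: x = -2
After step 3: x = -2
After step 4: x = -2
After step 5: x = 0 ← maximum
After step 6: x = 0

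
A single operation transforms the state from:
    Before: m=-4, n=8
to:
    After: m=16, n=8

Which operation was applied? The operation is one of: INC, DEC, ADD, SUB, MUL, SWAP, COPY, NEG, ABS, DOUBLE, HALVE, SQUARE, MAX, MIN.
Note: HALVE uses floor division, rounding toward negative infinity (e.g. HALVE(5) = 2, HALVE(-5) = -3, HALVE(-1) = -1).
SQUARE(m)

Analyzing the change:
Before: m=-4, n=8
After: m=16, n=8
Variable m changed from -4 to 16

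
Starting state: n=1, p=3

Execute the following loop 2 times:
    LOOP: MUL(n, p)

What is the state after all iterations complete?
n=9, p=3

Iteration trace:
Start: n=1, p=3
After iteration 1: n=3, p=3
After iteration 2: n=9, p=3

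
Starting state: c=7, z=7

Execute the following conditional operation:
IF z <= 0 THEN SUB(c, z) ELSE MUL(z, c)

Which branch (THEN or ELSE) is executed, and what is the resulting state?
Branch: ELSE, Final state: c=7, z=49

Evaluating condition: z <= 0
z = 7
Condition is False, so ELSE branch executes
After MUL(z, c): c=7, z=49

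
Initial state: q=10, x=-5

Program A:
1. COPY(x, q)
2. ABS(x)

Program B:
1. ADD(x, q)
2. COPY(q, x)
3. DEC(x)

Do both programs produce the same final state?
No

Program A final state: q=10, x=10
Program B final state: q=5, x=4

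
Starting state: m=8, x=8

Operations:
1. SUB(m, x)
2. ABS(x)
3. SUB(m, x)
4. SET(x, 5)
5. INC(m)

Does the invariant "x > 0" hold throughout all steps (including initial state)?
Yes

The invariant holds at every step.

State at each step:
Initial: m=8, x=8
After step 1: m=0, x=8
After step 2: m=0, x=8
After step 3: m=-8, x=8
After step 4: m=-8, x=5
After step 5: m=-7, x=5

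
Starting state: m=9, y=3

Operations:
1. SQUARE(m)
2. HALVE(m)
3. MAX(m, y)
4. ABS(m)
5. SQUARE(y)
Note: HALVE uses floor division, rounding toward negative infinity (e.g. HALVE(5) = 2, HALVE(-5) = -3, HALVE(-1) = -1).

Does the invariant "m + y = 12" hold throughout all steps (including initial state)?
No, violated after step 1

The invariant is violated after step 1.

State at each step:
Initial: m=9, y=3
After step 1: m=81, y=3
After step 2: m=40, y=3
After step 3: m=40, y=3
After step 4: m=40, y=3
After step 5: m=40, y=9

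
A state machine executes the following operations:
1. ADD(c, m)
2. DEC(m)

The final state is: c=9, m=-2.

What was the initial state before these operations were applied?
c=10, m=-1

Working backwards:
Final state: c=9, m=-2
Before step 2 (DEC(m)): c=9, m=-1
Before step 1 (ADD(c, m)): c=10, m=-1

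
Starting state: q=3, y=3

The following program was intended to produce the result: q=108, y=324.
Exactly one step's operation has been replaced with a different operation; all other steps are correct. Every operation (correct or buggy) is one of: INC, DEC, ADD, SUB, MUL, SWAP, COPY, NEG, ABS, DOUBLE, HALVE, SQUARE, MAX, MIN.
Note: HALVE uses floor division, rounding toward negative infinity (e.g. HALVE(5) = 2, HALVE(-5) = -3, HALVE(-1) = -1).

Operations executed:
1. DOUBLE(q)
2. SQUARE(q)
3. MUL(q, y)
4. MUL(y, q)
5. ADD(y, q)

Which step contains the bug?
Step 5

Trace with buggy code:
Initial: q=3, y=3
After step 1: q=6, y=3
After step 2: q=36, y=3
After step 3: q=108, y=3
After step 4: q=108, y=324
After step 5: q=108, y=432
Actual final q=108, y=432 ≠ expected q=108, y=324.
Step 5 is the only position where a single-operation replacement can produce the expected result.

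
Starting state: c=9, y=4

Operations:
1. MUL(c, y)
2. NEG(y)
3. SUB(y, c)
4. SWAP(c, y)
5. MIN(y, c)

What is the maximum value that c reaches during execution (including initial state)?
36

Values of c at each step:
Initial: c = 9
After step 1: c = 36 ← maximum
After step 2: c = 36
After step 3: c = 36
After step 4: c = -40
After step 5: c = -40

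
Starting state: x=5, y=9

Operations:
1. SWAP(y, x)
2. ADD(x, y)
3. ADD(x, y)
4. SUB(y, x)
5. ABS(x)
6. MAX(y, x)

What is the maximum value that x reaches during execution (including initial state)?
19

Values of x at each step:
Initial: x = 5
After step 1: x = 9
After step 2: x = 14
After step 3: x = 19 ← maximum
After step 4: x = 19
After step 5: x = 19
After step 6: x = 19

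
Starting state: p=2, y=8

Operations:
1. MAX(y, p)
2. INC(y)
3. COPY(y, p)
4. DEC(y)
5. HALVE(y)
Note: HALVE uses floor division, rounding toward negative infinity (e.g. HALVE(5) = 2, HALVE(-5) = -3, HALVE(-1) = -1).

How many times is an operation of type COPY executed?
1

Counting COPY operations:
Step 3: COPY(y, p) ← COPY
Total: 1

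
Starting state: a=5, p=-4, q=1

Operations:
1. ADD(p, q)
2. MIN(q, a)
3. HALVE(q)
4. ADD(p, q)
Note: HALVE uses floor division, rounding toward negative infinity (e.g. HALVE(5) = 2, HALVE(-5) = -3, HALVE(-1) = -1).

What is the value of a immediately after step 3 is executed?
a = 5

Tracing a through execution:
Initial: a = 5
After step 1 (ADD(p, q)): a = 5
After step 2 (MIN(q, a)): a = 5
After step 3 (HALVE(q)): a = 5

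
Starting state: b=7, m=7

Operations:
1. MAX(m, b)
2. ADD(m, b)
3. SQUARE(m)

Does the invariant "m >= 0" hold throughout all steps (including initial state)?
Yes

The invariant holds at every step.

State at each step:
Initial: b=7, m=7
After step 1: b=7, m=7
After step 2: b=7, m=14
After step 3: b=7, m=196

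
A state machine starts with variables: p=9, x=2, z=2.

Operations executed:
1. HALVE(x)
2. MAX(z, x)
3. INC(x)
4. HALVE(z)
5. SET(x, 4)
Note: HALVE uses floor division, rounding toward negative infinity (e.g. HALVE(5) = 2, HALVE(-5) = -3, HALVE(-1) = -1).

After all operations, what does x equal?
x = 4

Tracing execution:
Step 1: HALVE(x) → x = 1
Step 2: MAX(z, x) → x = 1
Step 3: INC(x) → x = 2
Step 4: HALVE(z) → x = 2
Step 5: SET(x, 4) → x = 4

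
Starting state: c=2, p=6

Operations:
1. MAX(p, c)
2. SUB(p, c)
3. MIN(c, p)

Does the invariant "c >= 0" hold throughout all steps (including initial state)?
Yes

The invariant holds at every step.

State at each step:
Initial: c=2, p=6
After step 1: c=2, p=6
After step 2: c=2, p=4
After step 3: c=2, p=4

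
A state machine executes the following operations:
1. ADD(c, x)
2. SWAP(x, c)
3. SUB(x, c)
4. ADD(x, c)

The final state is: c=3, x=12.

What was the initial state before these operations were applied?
c=9, x=3

Working backwards:
Final state: c=3, x=12
Before step 4 (ADD(x, c)): c=3, x=9
Before step 3 (SUB(x, c)): c=3, x=12
Before step 2 (SWAP(x, c)): c=12, x=3
Before step 1 (ADD(c, x)): c=9, x=3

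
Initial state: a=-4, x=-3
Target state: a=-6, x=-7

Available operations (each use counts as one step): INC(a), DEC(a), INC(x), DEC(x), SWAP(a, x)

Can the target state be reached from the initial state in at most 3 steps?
No

The target state cannot be reached within 3 steps.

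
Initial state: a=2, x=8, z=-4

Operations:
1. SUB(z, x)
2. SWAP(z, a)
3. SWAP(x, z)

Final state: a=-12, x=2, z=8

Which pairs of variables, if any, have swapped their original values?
None

Comparing initial and final values:
x: 8 → 2
z: -4 → 8
a: 2 → -12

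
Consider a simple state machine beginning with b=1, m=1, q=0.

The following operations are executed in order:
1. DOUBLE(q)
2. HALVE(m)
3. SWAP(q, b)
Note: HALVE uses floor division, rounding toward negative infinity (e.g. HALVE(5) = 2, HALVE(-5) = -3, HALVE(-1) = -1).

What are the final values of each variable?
{b: 0, m: 0, q: 1}

Step-by-step execution:
Initial: b=1, m=1, q=0
After step 1 (DOUBLE(q)): b=1, m=1, q=0
After step 2 (HALVE(m)): b=1, m=0, q=0
After step 3 (SWAP(q, b)): b=0, m=0, q=1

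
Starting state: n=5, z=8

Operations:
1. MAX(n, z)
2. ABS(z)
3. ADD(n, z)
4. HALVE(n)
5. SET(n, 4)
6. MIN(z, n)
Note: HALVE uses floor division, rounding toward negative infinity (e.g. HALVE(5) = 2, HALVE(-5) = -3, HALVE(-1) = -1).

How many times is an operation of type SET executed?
1

Counting SET operations:
Step 5: SET(n, 4) ← SET
Total: 1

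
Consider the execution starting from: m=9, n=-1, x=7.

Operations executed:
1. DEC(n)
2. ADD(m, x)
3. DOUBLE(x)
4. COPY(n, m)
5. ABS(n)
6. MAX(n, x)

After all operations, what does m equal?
m = 16

Tracing execution:
Step 1: DEC(n) → m = 9
Step 2: ADD(m, x) → m = 16
Step 3: DOUBLE(x) → m = 16
Step 4: COPY(n, m) → m = 16
Step 5: ABS(n) → m = 16
Step 6: MAX(n, x) → m = 16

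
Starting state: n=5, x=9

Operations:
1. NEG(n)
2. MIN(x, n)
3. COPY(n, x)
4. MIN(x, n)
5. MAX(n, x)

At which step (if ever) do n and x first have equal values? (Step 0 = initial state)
Step 2

n and x first become equal after step 2.

Comparing values at each step:
Initial: n=5, x=9
After step 1: n=-5, x=9
After step 2: n=-5, x=-5 ← equal!
After step 3: n=-5, x=-5 ← equal!
After step 4: n=-5, x=-5 ← equal!
After step 5: n=-5, x=-5 ← equal!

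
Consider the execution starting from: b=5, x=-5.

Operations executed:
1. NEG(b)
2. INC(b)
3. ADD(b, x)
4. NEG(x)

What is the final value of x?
x = 5

Tracing execution:
Step 1: NEG(b) → x = -5
Step 2: INC(b) → x = -5
Step 3: ADD(b, x) → x = -5
Step 4: NEG(x) → x = 5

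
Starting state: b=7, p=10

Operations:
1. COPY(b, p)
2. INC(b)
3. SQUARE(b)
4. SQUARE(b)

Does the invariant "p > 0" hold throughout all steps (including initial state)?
Yes

The invariant holds at every step.

State at each step:
Initial: b=7, p=10
After step 1: b=10, p=10
After step 2: b=11, p=10
After step 3: b=121, p=10
After step 4: b=14641, p=10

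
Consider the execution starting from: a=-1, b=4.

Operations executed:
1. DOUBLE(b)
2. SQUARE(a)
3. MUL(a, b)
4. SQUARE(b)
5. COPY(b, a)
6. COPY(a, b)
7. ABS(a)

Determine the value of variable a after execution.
a = 8

Tracing execution:
Step 1: DOUBLE(b) → a = -1
Step 2: SQUARE(a) → a = 1
Step 3: MUL(a, b) → a = 8
Step 4: SQUARE(b) → a = 8
Step 5: COPY(b, a) → a = 8
Step 6: COPY(a, b) → a = 8
Step 7: ABS(a) → a = 8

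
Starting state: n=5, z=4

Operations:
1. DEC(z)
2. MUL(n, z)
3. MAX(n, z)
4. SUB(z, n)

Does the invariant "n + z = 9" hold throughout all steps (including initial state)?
No, violated after step 1

The invariant is violated after step 1.

State at each step:
Initial: n=5, z=4
After step 1: n=5, z=3
After step 2: n=15, z=3
After step 3: n=15, z=3
After step 4: n=15, z=-12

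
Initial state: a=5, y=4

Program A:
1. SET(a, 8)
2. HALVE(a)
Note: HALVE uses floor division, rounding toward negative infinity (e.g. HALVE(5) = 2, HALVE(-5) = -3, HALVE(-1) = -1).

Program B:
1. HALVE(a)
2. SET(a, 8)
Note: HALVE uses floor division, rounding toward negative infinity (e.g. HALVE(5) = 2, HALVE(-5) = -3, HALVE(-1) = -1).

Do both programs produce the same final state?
No

Program A final state: a=4, y=4
Program B final state: a=8, y=4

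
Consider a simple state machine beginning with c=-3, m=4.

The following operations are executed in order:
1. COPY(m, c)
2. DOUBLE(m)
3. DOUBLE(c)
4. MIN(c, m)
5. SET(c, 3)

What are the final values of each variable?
{c: 3, m: -6}

Step-by-step execution:
Initial: c=-3, m=4
After step 1 (COPY(m, c)): c=-3, m=-3
After step 2 (DOUBLE(m)): c=-3, m=-6
After step 3 (DOUBLE(c)): c=-6, m=-6
After step 4 (MIN(c, m)): c=-6, m=-6
After step 5 (SET(c, 3)): c=3, m=-6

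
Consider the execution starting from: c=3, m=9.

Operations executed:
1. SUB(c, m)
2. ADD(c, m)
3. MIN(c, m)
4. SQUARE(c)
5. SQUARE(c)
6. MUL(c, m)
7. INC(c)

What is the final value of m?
m = 9

Tracing execution:
Step 1: SUB(c, m) → m = 9
Step 2: ADD(c, m) → m = 9
Step 3: MIN(c, m) → m = 9
Step 4: SQUARE(c) → m = 9
Step 5: SQUARE(c) → m = 9
Step 6: MUL(c, m) → m = 9
Step 7: INC(c) → m = 9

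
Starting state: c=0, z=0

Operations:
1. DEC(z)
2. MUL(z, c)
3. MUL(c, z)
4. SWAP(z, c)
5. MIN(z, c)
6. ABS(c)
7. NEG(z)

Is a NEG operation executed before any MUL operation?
No

First NEG: step 7
First MUL: step 2
Since 7 > 2, MUL comes first.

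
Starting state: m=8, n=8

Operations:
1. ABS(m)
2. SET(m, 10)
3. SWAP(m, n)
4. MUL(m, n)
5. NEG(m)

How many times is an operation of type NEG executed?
1

Counting NEG operations:
Step 5: NEG(m) ← NEG
Total: 1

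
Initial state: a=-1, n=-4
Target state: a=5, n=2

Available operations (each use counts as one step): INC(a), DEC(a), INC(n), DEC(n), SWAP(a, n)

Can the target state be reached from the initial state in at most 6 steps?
No

The target state cannot be reached within 6 steps.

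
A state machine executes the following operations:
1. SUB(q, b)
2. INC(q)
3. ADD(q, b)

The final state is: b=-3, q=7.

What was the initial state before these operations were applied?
b=-3, q=6

Working backwards:
Final state: b=-3, q=7
Before step 3 (ADD(q, b)): b=-3, q=10
Before step 2 (INC(q)): b=-3, q=9
Before step 1 (SUB(q, b)): b=-3, q=6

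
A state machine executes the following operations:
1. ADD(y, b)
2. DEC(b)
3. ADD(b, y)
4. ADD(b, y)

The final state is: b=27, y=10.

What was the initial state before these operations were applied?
b=8, y=2

Working backwards:
Final state: b=27, y=10
Before step 4 (ADD(b, y)): b=17, y=10
Before step 3 (ADD(b, y)): b=7, y=10
Before step 2 (DEC(b)): b=8, y=10
Before step 1 (ADD(y, b)): b=8, y=2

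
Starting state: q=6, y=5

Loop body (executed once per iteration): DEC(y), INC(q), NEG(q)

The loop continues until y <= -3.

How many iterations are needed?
8

Tracing iterations:
Initial: q=6, y=5
After iteration 1: q=-7, y=4
After iteration 2: q=6, y=3
After iteration 3: q=-7, y=2
After iteration 4: q=6, y=1
After iteration 5: q=-7, y=0
After iteration 6: q=6, y=-1
After iteration 7: q=-7, y=-2
After iteration 8: q=6, y=-3
y <= -3 now holds, so the loop exits after 8 iterations.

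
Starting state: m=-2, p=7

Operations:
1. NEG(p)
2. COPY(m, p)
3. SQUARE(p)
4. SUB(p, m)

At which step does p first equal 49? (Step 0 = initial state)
Step 3

Tracing p:
Initial: p = 7
After step 1: p = -7
After step 2: p = -7
After step 3: p = 49 ← first occurrence
After step 4: p = 56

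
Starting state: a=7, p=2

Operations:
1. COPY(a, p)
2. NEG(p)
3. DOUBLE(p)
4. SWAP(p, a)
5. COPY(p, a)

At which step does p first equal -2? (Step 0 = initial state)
Step 2

Tracing p:
Initial: p = 2
After step 1: p = 2
After step 2: p = -2 ← first occurrence
After step 3: p = -4
After step 4: p = 2
After step 5: p = -4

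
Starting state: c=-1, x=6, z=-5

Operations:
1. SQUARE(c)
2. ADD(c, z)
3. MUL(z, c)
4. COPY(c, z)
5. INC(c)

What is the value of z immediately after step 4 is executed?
z = 20

Tracing z through execution:
Initial: z = -5
After step 1 (SQUARE(c)): z = -5
After step 2 (ADD(c, z)): z = -5
After step 3 (MUL(z, c)): z = 20
After step 4 (COPY(c, z)): z = 20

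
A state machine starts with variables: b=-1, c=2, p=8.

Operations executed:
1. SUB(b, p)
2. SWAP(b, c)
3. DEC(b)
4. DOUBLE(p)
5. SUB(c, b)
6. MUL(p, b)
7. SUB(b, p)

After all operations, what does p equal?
p = 16

Tracing execution:
Step 1: SUB(b, p) → p = 8
Step 2: SWAP(b, c) → p = 8
Step 3: DEC(b) → p = 8
Step 4: DOUBLE(p) → p = 16
Step 5: SUB(c, b) → p = 16
Step 6: MUL(p, b) → p = 16
Step 7: SUB(b, p) → p = 16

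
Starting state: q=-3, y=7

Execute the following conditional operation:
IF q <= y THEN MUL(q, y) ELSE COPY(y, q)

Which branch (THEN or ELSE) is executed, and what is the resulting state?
Branch: THEN, Final state: q=-21, y=7

Evaluating condition: q <= y
q = -3, y = 7
Condition is True, so THEN branch executes
After MUL(q, y): q=-21, y=7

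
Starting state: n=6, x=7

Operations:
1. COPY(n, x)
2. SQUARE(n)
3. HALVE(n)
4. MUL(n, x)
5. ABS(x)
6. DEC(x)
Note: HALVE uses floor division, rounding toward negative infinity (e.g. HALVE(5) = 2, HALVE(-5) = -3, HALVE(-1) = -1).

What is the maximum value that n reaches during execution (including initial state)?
168

Values of n at each step:
Initial: n = 6
After step 1: n = 7
After step 2: n = 49
After step 3: n = 24
After step 4: n = 168 ← maximum
After step 5: n = 168
After step 6: n = 168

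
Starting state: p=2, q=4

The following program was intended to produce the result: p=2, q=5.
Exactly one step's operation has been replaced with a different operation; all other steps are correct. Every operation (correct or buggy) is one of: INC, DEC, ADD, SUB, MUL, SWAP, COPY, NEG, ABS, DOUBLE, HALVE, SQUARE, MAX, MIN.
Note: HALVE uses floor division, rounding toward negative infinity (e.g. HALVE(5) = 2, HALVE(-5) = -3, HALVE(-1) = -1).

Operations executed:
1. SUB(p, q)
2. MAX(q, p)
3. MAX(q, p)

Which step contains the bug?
Step 1

Trace with buggy code:
Initial: p=2, q=4
After step 1: p=-2, q=4
After step 2: p=-2, q=4
After step 3: p=-2, q=4
Actual final p=-2, q=4 ≠ expected p=2, q=5.
Step 1 is the only position where a single-operation replacement can produce the expected result.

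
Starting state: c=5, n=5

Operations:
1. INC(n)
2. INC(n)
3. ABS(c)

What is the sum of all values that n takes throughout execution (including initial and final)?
25

Values of n at each step:
Initial: n = 5
After step 1: n = 6
After step 2: n = 7
After step 3: n = 7
Sum = 5 + 6 + 7 + 7 = 25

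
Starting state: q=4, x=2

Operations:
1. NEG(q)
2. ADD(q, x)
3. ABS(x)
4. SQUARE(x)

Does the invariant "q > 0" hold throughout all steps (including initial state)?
No, violated after step 1

The invariant is violated after step 1.

State at each step:
Initial: q=4, x=2
After step 1: q=-4, x=2
After step 2: q=-2, x=2
After step 3: q=-2, x=2
After step 4: q=-2, x=4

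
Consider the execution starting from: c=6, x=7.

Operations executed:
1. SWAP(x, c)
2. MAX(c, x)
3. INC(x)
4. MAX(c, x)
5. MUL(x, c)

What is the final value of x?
x = 49

Tracing execution:
Step 1: SWAP(x, c) → x = 6
Step 2: MAX(c, x) → x = 6
Step 3: INC(x) → x = 7
Step 4: MAX(c, x) → x = 7
Step 5: MUL(x, c) → x = 49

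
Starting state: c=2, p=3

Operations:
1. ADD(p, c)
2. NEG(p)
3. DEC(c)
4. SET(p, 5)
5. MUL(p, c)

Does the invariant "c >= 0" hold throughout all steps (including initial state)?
Yes

The invariant holds at every step.

State at each step:
Initial: c=2, p=3
After step 1: c=2, p=5
After step 2: c=2, p=-5
After step 3: c=1, p=-5
After step 4: c=1, p=5
After step 5: c=1, p=5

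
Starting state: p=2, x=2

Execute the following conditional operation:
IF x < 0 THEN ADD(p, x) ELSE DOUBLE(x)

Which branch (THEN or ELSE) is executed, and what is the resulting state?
Branch: ELSE, Final state: p=2, x=4

Evaluating condition: x < 0
x = 2
Condition is False, so ELSE branch executes
After DOUBLE(x): p=2, x=4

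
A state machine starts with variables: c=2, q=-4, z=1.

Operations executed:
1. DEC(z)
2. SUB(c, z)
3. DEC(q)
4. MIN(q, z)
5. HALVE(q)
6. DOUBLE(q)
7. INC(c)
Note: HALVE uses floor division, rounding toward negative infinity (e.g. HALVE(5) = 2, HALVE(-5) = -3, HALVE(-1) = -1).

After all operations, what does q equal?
q = -6

Tracing execution:
Step 1: DEC(z) → q = -4
Step 2: SUB(c, z) → q = -4
Step 3: DEC(q) → q = -5
Step 4: MIN(q, z) → q = -5
Step 5: HALVE(q) → q = -3
Step 6: DOUBLE(q) → q = -6
Step 7: INC(c) → q = -6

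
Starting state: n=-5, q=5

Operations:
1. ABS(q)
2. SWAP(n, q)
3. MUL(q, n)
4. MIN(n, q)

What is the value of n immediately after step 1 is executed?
n = -5

Tracing n through execution:
Initial: n = -5
After step 1 (ABS(q)): n = -5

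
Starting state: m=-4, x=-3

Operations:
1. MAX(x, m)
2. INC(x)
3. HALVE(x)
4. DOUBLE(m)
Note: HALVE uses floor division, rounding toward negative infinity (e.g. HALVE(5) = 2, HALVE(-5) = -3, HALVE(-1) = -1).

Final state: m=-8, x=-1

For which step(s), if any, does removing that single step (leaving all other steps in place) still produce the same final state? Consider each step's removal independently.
Step(s) 1

Testing removal of each single step:
Without step 1: final = m=-8, x=-1 (same)
Without step 2: final = m=-8, x=-2 (different)
Without step 3: final = m=-8, x=-2 (different)
Without step 4: final = m=-4, x=-1 (different)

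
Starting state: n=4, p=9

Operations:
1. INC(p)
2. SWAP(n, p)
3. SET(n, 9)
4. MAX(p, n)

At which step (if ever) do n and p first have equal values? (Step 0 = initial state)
Step 4

n and p first become equal after step 4.

Comparing values at each step:
Initial: n=4, p=9
After step 1: n=4, p=10
After step 2: n=10, p=4
After step 3: n=9, p=4
After step 4: n=9, p=9 ← equal!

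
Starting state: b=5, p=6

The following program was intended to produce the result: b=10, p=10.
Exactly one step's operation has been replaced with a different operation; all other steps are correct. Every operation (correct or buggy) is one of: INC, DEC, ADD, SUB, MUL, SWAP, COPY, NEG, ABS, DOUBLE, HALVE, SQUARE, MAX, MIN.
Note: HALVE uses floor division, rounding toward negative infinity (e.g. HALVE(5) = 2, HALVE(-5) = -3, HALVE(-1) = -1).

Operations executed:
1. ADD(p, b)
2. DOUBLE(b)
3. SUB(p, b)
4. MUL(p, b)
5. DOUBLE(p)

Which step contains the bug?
Step 5

Trace with buggy code:
Initial: b=5, p=6
After step 1: b=5, p=11
After step 2: b=10, p=11
After step 3: b=10, p=1
After step 4: b=10, p=10
After step 5: b=10, p=20
Actual final b=10, p=20 ≠ expected b=10, p=10.
Step 5 is the only position where a single-operation replacement can produce the expected result.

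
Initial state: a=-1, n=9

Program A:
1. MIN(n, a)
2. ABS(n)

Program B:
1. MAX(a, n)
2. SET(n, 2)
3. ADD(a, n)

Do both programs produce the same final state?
No

Program A final state: a=-1, n=1
Program B final state: a=11, n=2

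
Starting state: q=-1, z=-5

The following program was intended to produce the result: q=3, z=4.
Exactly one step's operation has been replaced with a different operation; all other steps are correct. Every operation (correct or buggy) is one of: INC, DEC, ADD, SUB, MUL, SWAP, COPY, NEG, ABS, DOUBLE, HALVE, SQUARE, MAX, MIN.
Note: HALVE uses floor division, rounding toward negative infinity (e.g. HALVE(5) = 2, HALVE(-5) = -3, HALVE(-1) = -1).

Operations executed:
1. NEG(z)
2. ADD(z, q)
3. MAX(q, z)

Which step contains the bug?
Step 3

Trace with buggy code:
Initial: q=-1, z=-5
After step 1: q=-1, z=5
After step 2: q=-1, z=4
After step 3: q=4, z=4
Actual final q=4, z=4 ≠ expected q=3, z=4.
Step 3 is the only position where a single-operation replacement can produce the expected result.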